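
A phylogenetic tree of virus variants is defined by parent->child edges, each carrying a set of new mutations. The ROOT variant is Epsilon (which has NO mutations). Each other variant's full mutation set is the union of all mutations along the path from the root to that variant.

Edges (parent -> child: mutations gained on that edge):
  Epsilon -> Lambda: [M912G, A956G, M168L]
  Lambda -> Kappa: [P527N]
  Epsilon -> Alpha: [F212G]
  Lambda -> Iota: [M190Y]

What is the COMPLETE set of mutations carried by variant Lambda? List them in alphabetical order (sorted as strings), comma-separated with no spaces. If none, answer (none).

Answer: A956G,M168L,M912G

Derivation:
At Epsilon: gained [] -> total []
At Lambda: gained ['M912G', 'A956G', 'M168L'] -> total ['A956G', 'M168L', 'M912G']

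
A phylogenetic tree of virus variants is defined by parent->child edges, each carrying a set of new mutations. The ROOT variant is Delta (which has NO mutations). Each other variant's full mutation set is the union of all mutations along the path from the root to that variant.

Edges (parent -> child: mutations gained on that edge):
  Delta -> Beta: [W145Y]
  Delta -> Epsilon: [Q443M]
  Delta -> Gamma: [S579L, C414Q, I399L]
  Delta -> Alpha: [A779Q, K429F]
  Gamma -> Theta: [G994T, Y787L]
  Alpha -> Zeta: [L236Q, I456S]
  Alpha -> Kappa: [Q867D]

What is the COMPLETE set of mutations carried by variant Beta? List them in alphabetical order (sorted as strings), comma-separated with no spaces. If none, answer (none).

At Delta: gained [] -> total []
At Beta: gained ['W145Y'] -> total ['W145Y']

Answer: W145Y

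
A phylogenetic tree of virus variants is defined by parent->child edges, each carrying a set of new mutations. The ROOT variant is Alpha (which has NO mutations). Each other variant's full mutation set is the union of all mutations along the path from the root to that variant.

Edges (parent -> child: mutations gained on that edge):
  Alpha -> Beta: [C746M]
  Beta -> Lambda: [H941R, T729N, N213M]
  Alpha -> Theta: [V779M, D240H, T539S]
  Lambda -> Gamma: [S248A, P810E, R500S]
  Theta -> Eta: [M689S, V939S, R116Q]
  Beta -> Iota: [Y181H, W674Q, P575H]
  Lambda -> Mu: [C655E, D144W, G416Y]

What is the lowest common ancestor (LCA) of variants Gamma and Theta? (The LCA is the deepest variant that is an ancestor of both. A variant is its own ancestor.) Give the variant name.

Path from root to Gamma: Alpha -> Beta -> Lambda -> Gamma
  ancestors of Gamma: {Alpha, Beta, Lambda, Gamma}
Path from root to Theta: Alpha -> Theta
  ancestors of Theta: {Alpha, Theta}
Common ancestors: {Alpha}
Walk up from Theta: Theta (not in ancestors of Gamma), Alpha (in ancestors of Gamma)
Deepest common ancestor (LCA) = Alpha

Answer: Alpha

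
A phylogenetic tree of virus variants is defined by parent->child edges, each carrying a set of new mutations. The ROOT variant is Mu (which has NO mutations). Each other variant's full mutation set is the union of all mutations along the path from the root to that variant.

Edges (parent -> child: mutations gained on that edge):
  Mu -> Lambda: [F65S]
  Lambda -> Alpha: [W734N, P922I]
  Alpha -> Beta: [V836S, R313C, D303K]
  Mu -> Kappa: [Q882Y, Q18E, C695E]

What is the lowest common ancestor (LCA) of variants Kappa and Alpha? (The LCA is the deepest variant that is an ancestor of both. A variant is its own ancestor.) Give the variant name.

Path from root to Kappa: Mu -> Kappa
  ancestors of Kappa: {Mu, Kappa}
Path from root to Alpha: Mu -> Lambda -> Alpha
  ancestors of Alpha: {Mu, Lambda, Alpha}
Common ancestors: {Mu}
Walk up from Alpha: Alpha (not in ancestors of Kappa), Lambda (not in ancestors of Kappa), Mu (in ancestors of Kappa)
Deepest common ancestor (LCA) = Mu

Answer: Mu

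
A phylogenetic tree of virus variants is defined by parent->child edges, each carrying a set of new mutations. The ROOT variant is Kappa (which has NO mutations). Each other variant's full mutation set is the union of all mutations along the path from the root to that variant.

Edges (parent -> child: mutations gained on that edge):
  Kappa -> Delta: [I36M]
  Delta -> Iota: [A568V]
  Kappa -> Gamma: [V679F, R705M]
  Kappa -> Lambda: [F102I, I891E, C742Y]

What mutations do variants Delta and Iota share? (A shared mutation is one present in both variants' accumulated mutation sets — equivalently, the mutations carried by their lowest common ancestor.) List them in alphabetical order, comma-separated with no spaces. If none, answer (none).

Answer: I36M

Derivation:
Accumulating mutations along path to Delta:
  At Kappa: gained [] -> total []
  At Delta: gained ['I36M'] -> total ['I36M']
Mutations(Delta) = ['I36M']
Accumulating mutations along path to Iota:
  At Kappa: gained [] -> total []
  At Delta: gained ['I36M'] -> total ['I36M']
  At Iota: gained ['A568V'] -> total ['A568V', 'I36M']
Mutations(Iota) = ['A568V', 'I36M']
Intersection: ['I36M'] ∩ ['A568V', 'I36M'] = ['I36M']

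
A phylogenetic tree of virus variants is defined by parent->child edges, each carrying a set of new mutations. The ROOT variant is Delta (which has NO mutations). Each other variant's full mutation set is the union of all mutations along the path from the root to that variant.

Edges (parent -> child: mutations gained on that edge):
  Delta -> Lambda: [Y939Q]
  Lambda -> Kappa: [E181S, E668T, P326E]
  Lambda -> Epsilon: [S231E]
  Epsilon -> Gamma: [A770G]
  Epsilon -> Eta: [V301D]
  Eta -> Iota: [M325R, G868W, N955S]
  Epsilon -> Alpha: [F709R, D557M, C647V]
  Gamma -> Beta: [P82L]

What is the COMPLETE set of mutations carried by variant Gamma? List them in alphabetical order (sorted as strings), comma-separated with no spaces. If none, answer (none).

At Delta: gained [] -> total []
At Lambda: gained ['Y939Q'] -> total ['Y939Q']
At Epsilon: gained ['S231E'] -> total ['S231E', 'Y939Q']
At Gamma: gained ['A770G'] -> total ['A770G', 'S231E', 'Y939Q']

Answer: A770G,S231E,Y939Q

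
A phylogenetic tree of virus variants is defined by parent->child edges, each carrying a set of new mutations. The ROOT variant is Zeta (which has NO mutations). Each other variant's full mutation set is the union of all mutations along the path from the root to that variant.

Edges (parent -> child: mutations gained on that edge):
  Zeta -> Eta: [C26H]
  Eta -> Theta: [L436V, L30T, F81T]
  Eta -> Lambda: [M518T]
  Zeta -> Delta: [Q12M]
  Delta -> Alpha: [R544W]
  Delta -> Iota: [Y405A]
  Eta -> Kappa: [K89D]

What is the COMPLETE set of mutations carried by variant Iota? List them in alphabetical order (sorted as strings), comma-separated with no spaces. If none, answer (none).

Answer: Q12M,Y405A

Derivation:
At Zeta: gained [] -> total []
At Delta: gained ['Q12M'] -> total ['Q12M']
At Iota: gained ['Y405A'] -> total ['Q12M', 'Y405A']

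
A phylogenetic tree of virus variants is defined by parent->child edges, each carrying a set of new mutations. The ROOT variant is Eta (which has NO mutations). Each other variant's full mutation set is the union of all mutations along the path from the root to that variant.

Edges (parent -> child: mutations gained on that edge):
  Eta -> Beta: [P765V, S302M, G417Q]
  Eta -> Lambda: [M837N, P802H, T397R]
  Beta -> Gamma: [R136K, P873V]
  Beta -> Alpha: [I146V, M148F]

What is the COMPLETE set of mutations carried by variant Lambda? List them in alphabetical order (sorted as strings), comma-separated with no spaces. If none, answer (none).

At Eta: gained [] -> total []
At Lambda: gained ['M837N', 'P802H', 'T397R'] -> total ['M837N', 'P802H', 'T397R']

Answer: M837N,P802H,T397R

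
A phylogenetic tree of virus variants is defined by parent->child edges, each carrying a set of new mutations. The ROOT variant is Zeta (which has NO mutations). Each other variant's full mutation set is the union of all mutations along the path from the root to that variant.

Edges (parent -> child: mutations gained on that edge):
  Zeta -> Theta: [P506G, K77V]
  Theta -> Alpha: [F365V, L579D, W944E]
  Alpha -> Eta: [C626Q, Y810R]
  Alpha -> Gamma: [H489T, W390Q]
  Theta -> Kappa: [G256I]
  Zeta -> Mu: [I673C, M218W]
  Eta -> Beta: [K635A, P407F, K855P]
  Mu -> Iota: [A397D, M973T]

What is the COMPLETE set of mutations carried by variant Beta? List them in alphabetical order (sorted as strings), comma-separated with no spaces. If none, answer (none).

At Zeta: gained [] -> total []
At Theta: gained ['P506G', 'K77V'] -> total ['K77V', 'P506G']
At Alpha: gained ['F365V', 'L579D', 'W944E'] -> total ['F365V', 'K77V', 'L579D', 'P506G', 'W944E']
At Eta: gained ['C626Q', 'Y810R'] -> total ['C626Q', 'F365V', 'K77V', 'L579D', 'P506G', 'W944E', 'Y810R']
At Beta: gained ['K635A', 'P407F', 'K855P'] -> total ['C626Q', 'F365V', 'K635A', 'K77V', 'K855P', 'L579D', 'P407F', 'P506G', 'W944E', 'Y810R']

Answer: C626Q,F365V,K635A,K77V,K855P,L579D,P407F,P506G,W944E,Y810R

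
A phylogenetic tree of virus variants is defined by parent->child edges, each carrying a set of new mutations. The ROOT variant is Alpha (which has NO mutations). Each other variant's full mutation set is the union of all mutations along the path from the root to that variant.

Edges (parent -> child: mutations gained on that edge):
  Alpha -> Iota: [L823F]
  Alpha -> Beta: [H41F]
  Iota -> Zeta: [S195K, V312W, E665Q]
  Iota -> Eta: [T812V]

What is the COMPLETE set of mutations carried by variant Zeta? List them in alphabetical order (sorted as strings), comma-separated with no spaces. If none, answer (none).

At Alpha: gained [] -> total []
At Iota: gained ['L823F'] -> total ['L823F']
At Zeta: gained ['S195K', 'V312W', 'E665Q'] -> total ['E665Q', 'L823F', 'S195K', 'V312W']

Answer: E665Q,L823F,S195K,V312W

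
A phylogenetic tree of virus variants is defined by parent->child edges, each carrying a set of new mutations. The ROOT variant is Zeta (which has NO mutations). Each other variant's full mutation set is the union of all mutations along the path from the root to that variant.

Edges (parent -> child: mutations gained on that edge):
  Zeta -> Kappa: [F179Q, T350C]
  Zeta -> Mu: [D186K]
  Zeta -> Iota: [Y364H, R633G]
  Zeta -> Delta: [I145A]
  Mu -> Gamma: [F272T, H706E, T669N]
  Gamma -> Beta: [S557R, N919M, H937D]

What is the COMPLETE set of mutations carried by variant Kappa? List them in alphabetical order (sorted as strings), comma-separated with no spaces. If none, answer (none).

At Zeta: gained [] -> total []
At Kappa: gained ['F179Q', 'T350C'] -> total ['F179Q', 'T350C']

Answer: F179Q,T350C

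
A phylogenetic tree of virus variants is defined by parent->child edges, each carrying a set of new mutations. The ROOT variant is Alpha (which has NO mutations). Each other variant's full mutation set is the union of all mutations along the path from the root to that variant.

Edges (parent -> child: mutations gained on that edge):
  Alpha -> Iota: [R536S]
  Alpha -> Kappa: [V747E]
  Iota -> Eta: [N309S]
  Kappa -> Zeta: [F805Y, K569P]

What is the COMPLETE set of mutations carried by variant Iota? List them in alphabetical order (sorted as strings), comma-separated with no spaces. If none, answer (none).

Answer: R536S

Derivation:
At Alpha: gained [] -> total []
At Iota: gained ['R536S'] -> total ['R536S']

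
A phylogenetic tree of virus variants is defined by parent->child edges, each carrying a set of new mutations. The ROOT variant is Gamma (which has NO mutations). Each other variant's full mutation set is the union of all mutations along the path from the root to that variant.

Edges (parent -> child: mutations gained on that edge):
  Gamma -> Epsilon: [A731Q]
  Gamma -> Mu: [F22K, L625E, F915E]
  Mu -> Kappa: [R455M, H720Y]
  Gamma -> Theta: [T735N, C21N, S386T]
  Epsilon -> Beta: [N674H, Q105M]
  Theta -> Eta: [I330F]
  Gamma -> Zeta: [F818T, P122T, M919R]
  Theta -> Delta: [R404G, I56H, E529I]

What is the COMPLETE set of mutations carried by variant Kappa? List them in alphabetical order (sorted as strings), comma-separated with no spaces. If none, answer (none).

Answer: F22K,F915E,H720Y,L625E,R455M

Derivation:
At Gamma: gained [] -> total []
At Mu: gained ['F22K', 'L625E', 'F915E'] -> total ['F22K', 'F915E', 'L625E']
At Kappa: gained ['R455M', 'H720Y'] -> total ['F22K', 'F915E', 'H720Y', 'L625E', 'R455M']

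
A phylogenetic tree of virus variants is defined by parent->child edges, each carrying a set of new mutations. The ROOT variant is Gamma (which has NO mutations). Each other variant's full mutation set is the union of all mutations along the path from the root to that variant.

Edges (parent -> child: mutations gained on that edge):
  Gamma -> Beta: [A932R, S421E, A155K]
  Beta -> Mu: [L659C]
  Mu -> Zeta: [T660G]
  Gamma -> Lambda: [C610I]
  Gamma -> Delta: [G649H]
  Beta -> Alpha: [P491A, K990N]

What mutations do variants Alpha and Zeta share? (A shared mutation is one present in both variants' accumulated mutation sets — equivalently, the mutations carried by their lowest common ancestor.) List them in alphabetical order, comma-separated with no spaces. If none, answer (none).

Answer: A155K,A932R,S421E

Derivation:
Accumulating mutations along path to Alpha:
  At Gamma: gained [] -> total []
  At Beta: gained ['A932R', 'S421E', 'A155K'] -> total ['A155K', 'A932R', 'S421E']
  At Alpha: gained ['P491A', 'K990N'] -> total ['A155K', 'A932R', 'K990N', 'P491A', 'S421E']
Mutations(Alpha) = ['A155K', 'A932R', 'K990N', 'P491A', 'S421E']
Accumulating mutations along path to Zeta:
  At Gamma: gained [] -> total []
  At Beta: gained ['A932R', 'S421E', 'A155K'] -> total ['A155K', 'A932R', 'S421E']
  At Mu: gained ['L659C'] -> total ['A155K', 'A932R', 'L659C', 'S421E']
  At Zeta: gained ['T660G'] -> total ['A155K', 'A932R', 'L659C', 'S421E', 'T660G']
Mutations(Zeta) = ['A155K', 'A932R', 'L659C', 'S421E', 'T660G']
Intersection: ['A155K', 'A932R', 'K990N', 'P491A', 'S421E'] ∩ ['A155K', 'A932R', 'L659C', 'S421E', 'T660G'] = ['A155K', 'A932R', 'S421E']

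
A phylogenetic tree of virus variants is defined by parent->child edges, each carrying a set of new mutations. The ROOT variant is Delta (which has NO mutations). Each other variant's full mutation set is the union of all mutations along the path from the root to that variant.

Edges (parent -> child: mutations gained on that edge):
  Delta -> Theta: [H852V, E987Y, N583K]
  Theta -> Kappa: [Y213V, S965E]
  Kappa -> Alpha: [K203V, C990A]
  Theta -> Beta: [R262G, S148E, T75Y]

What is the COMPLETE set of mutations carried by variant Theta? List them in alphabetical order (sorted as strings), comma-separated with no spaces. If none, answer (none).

Answer: E987Y,H852V,N583K

Derivation:
At Delta: gained [] -> total []
At Theta: gained ['H852V', 'E987Y', 'N583K'] -> total ['E987Y', 'H852V', 'N583K']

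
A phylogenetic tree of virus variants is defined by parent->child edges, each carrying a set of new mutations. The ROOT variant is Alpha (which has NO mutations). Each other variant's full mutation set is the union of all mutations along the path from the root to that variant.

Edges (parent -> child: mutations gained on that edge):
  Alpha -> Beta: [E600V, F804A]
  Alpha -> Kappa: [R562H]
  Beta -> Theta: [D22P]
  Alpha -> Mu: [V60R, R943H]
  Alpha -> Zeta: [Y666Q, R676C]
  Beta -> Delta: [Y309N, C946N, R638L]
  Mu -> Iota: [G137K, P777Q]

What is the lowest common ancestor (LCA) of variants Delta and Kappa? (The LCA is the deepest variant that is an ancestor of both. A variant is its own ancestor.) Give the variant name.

Path from root to Delta: Alpha -> Beta -> Delta
  ancestors of Delta: {Alpha, Beta, Delta}
Path from root to Kappa: Alpha -> Kappa
  ancestors of Kappa: {Alpha, Kappa}
Common ancestors: {Alpha}
Walk up from Kappa: Kappa (not in ancestors of Delta), Alpha (in ancestors of Delta)
Deepest common ancestor (LCA) = Alpha

Answer: Alpha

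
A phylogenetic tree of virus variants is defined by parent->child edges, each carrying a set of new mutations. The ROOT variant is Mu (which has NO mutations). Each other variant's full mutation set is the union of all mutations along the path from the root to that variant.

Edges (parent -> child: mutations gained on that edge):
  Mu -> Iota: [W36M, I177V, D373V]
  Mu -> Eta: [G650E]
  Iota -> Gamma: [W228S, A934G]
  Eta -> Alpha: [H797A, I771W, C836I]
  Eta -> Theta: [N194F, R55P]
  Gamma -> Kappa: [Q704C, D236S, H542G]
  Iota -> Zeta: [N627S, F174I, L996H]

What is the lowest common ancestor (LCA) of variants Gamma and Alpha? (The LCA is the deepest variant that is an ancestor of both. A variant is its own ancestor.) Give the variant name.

Answer: Mu

Derivation:
Path from root to Gamma: Mu -> Iota -> Gamma
  ancestors of Gamma: {Mu, Iota, Gamma}
Path from root to Alpha: Mu -> Eta -> Alpha
  ancestors of Alpha: {Mu, Eta, Alpha}
Common ancestors: {Mu}
Walk up from Alpha: Alpha (not in ancestors of Gamma), Eta (not in ancestors of Gamma), Mu (in ancestors of Gamma)
Deepest common ancestor (LCA) = Mu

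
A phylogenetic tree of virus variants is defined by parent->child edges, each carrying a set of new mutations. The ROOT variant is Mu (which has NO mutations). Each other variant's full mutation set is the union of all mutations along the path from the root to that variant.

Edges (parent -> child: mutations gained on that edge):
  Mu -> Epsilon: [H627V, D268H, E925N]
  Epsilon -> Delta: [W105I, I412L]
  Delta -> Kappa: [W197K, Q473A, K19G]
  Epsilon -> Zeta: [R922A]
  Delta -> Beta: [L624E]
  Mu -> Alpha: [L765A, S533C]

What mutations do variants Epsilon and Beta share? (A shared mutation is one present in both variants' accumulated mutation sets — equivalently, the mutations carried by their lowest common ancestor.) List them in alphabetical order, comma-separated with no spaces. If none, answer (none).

Answer: D268H,E925N,H627V

Derivation:
Accumulating mutations along path to Epsilon:
  At Mu: gained [] -> total []
  At Epsilon: gained ['H627V', 'D268H', 'E925N'] -> total ['D268H', 'E925N', 'H627V']
Mutations(Epsilon) = ['D268H', 'E925N', 'H627V']
Accumulating mutations along path to Beta:
  At Mu: gained [] -> total []
  At Epsilon: gained ['H627V', 'D268H', 'E925N'] -> total ['D268H', 'E925N', 'H627V']
  At Delta: gained ['W105I', 'I412L'] -> total ['D268H', 'E925N', 'H627V', 'I412L', 'W105I']
  At Beta: gained ['L624E'] -> total ['D268H', 'E925N', 'H627V', 'I412L', 'L624E', 'W105I']
Mutations(Beta) = ['D268H', 'E925N', 'H627V', 'I412L', 'L624E', 'W105I']
Intersection: ['D268H', 'E925N', 'H627V'] ∩ ['D268H', 'E925N', 'H627V', 'I412L', 'L624E', 'W105I'] = ['D268H', 'E925N', 'H627V']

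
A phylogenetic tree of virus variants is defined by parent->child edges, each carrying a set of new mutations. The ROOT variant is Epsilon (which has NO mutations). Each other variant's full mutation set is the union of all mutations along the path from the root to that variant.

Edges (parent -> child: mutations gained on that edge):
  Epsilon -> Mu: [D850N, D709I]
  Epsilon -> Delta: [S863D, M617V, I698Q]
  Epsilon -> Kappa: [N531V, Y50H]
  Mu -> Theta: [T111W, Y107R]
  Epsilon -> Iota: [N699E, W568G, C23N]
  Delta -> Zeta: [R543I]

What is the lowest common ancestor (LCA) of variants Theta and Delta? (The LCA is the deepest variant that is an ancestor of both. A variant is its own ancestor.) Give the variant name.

Answer: Epsilon

Derivation:
Path from root to Theta: Epsilon -> Mu -> Theta
  ancestors of Theta: {Epsilon, Mu, Theta}
Path from root to Delta: Epsilon -> Delta
  ancestors of Delta: {Epsilon, Delta}
Common ancestors: {Epsilon}
Walk up from Delta: Delta (not in ancestors of Theta), Epsilon (in ancestors of Theta)
Deepest common ancestor (LCA) = Epsilon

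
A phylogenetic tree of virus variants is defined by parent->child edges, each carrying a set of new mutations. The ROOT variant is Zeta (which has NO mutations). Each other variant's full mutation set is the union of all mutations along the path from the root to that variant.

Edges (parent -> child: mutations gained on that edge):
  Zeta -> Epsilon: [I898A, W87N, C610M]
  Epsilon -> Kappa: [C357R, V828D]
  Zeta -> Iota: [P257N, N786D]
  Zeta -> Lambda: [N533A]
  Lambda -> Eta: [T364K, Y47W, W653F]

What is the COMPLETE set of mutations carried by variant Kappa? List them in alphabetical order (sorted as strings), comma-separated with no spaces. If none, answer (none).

At Zeta: gained [] -> total []
At Epsilon: gained ['I898A', 'W87N', 'C610M'] -> total ['C610M', 'I898A', 'W87N']
At Kappa: gained ['C357R', 'V828D'] -> total ['C357R', 'C610M', 'I898A', 'V828D', 'W87N']

Answer: C357R,C610M,I898A,V828D,W87N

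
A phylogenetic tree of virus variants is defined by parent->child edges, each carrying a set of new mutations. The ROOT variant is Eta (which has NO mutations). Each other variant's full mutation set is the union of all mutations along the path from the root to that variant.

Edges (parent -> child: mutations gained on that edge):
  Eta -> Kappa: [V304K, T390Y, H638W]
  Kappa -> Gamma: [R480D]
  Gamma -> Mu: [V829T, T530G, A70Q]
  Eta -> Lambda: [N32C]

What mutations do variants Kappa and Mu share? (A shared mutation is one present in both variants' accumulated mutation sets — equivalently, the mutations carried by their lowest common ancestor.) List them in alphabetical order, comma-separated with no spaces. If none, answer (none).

Accumulating mutations along path to Kappa:
  At Eta: gained [] -> total []
  At Kappa: gained ['V304K', 'T390Y', 'H638W'] -> total ['H638W', 'T390Y', 'V304K']
Mutations(Kappa) = ['H638W', 'T390Y', 'V304K']
Accumulating mutations along path to Mu:
  At Eta: gained [] -> total []
  At Kappa: gained ['V304K', 'T390Y', 'H638W'] -> total ['H638W', 'T390Y', 'V304K']
  At Gamma: gained ['R480D'] -> total ['H638W', 'R480D', 'T390Y', 'V304K']
  At Mu: gained ['V829T', 'T530G', 'A70Q'] -> total ['A70Q', 'H638W', 'R480D', 'T390Y', 'T530G', 'V304K', 'V829T']
Mutations(Mu) = ['A70Q', 'H638W', 'R480D', 'T390Y', 'T530G', 'V304K', 'V829T']
Intersection: ['H638W', 'T390Y', 'V304K'] ∩ ['A70Q', 'H638W', 'R480D', 'T390Y', 'T530G', 'V304K', 'V829T'] = ['H638W', 'T390Y', 'V304K']

Answer: H638W,T390Y,V304K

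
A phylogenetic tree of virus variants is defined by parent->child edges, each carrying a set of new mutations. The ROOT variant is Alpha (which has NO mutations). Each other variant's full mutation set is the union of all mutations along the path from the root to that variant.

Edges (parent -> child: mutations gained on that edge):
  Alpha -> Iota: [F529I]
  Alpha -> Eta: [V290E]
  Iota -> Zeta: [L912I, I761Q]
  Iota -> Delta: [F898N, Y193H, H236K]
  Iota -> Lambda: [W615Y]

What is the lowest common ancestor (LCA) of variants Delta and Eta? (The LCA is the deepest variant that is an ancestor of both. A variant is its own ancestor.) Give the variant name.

Path from root to Delta: Alpha -> Iota -> Delta
  ancestors of Delta: {Alpha, Iota, Delta}
Path from root to Eta: Alpha -> Eta
  ancestors of Eta: {Alpha, Eta}
Common ancestors: {Alpha}
Walk up from Eta: Eta (not in ancestors of Delta), Alpha (in ancestors of Delta)
Deepest common ancestor (LCA) = Alpha

Answer: Alpha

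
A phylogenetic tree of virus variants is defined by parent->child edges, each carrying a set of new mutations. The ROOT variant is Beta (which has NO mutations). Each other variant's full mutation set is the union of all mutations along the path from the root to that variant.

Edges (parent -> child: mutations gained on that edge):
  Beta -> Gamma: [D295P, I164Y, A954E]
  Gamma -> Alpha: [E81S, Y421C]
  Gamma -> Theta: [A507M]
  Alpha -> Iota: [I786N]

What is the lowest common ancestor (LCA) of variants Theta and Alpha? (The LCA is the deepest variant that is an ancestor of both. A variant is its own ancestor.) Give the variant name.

Path from root to Theta: Beta -> Gamma -> Theta
  ancestors of Theta: {Beta, Gamma, Theta}
Path from root to Alpha: Beta -> Gamma -> Alpha
  ancestors of Alpha: {Beta, Gamma, Alpha}
Common ancestors: {Beta, Gamma}
Walk up from Alpha: Alpha (not in ancestors of Theta), Gamma (in ancestors of Theta), Beta (in ancestors of Theta)
Deepest common ancestor (LCA) = Gamma

Answer: Gamma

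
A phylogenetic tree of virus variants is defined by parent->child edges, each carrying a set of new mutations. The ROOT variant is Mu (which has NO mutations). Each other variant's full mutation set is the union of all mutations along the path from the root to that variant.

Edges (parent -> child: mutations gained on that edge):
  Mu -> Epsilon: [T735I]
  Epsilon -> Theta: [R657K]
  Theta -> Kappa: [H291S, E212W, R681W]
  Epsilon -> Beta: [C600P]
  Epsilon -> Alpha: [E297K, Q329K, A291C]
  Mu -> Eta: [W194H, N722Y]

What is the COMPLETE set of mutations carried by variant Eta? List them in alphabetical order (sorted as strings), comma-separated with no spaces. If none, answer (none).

Answer: N722Y,W194H

Derivation:
At Mu: gained [] -> total []
At Eta: gained ['W194H', 'N722Y'] -> total ['N722Y', 'W194H']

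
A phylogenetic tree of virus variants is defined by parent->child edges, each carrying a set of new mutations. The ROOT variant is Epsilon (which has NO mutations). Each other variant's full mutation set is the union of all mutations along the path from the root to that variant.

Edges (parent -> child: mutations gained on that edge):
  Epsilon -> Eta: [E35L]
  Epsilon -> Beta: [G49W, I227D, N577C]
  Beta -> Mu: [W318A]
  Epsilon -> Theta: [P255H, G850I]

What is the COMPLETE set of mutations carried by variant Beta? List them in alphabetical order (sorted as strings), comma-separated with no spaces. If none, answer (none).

At Epsilon: gained [] -> total []
At Beta: gained ['G49W', 'I227D', 'N577C'] -> total ['G49W', 'I227D', 'N577C']

Answer: G49W,I227D,N577C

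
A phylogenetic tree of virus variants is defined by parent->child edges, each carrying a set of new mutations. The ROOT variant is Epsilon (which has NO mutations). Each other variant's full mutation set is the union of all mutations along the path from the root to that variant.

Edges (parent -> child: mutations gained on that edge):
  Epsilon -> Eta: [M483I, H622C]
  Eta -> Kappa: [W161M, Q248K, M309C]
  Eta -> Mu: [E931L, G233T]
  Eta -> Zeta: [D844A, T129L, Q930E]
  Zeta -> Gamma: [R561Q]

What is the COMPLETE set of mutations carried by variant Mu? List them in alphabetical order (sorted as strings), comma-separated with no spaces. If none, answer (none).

Answer: E931L,G233T,H622C,M483I

Derivation:
At Epsilon: gained [] -> total []
At Eta: gained ['M483I', 'H622C'] -> total ['H622C', 'M483I']
At Mu: gained ['E931L', 'G233T'] -> total ['E931L', 'G233T', 'H622C', 'M483I']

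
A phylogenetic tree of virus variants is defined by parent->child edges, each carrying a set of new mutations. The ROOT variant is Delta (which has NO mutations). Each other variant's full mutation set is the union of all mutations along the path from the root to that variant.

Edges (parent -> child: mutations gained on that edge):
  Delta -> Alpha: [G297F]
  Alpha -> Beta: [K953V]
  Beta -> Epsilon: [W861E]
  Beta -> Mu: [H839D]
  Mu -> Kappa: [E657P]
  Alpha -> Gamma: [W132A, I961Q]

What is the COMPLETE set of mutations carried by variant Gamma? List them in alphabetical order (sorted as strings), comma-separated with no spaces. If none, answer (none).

Answer: G297F,I961Q,W132A

Derivation:
At Delta: gained [] -> total []
At Alpha: gained ['G297F'] -> total ['G297F']
At Gamma: gained ['W132A', 'I961Q'] -> total ['G297F', 'I961Q', 'W132A']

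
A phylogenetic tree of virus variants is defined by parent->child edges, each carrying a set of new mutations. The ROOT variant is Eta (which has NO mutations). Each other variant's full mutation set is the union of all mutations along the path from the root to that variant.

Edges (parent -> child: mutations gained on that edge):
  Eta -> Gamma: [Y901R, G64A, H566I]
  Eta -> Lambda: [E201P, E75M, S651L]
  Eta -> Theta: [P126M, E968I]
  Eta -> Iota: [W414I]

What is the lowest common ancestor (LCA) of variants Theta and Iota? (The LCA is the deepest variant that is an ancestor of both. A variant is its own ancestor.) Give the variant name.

Answer: Eta

Derivation:
Path from root to Theta: Eta -> Theta
  ancestors of Theta: {Eta, Theta}
Path from root to Iota: Eta -> Iota
  ancestors of Iota: {Eta, Iota}
Common ancestors: {Eta}
Walk up from Iota: Iota (not in ancestors of Theta), Eta (in ancestors of Theta)
Deepest common ancestor (LCA) = Eta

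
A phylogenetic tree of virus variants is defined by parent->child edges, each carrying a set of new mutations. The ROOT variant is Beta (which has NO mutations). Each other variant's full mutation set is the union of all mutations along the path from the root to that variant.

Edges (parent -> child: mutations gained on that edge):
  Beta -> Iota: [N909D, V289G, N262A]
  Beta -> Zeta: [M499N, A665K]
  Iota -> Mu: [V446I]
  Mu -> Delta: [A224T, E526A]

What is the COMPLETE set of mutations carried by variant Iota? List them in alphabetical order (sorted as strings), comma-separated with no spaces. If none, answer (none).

At Beta: gained [] -> total []
At Iota: gained ['N909D', 'V289G', 'N262A'] -> total ['N262A', 'N909D', 'V289G']

Answer: N262A,N909D,V289G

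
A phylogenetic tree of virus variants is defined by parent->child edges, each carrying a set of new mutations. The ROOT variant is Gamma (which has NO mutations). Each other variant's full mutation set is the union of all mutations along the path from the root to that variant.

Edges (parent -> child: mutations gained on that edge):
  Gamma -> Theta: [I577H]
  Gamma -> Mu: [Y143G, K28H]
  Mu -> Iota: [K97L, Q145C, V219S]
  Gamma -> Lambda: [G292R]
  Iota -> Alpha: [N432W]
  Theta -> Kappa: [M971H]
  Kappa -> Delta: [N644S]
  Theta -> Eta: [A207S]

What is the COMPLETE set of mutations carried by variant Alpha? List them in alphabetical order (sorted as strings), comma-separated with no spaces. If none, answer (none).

At Gamma: gained [] -> total []
At Mu: gained ['Y143G', 'K28H'] -> total ['K28H', 'Y143G']
At Iota: gained ['K97L', 'Q145C', 'V219S'] -> total ['K28H', 'K97L', 'Q145C', 'V219S', 'Y143G']
At Alpha: gained ['N432W'] -> total ['K28H', 'K97L', 'N432W', 'Q145C', 'V219S', 'Y143G']

Answer: K28H,K97L,N432W,Q145C,V219S,Y143G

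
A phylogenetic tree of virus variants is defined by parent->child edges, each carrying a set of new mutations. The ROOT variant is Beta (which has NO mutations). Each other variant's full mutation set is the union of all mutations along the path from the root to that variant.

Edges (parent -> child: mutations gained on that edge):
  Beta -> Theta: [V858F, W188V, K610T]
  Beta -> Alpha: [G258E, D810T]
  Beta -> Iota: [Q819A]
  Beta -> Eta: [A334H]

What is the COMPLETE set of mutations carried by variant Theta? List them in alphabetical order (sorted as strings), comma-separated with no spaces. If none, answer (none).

Answer: K610T,V858F,W188V

Derivation:
At Beta: gained [] -> total []
At Theta: gained ['V858F', 'W188V', 'K610T'] -> total ['K610T', 'V858F', 'W188V']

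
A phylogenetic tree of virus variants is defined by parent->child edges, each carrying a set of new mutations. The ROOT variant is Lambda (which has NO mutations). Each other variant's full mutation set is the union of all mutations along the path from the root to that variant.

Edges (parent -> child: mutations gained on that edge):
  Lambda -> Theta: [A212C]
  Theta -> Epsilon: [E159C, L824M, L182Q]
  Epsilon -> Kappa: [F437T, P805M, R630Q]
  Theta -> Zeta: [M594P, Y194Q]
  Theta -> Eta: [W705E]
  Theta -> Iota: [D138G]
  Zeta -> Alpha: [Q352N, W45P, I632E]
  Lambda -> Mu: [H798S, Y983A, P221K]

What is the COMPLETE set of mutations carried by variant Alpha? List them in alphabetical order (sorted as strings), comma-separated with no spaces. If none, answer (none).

Answer: A212C,I632E,M594P,Q352N,W45P,Y194Q

Derivation:
At Lambda: gained [] -> total []
At Theta: gained ['A212C'] -> total ['A212C']
At Zeta: gained ['M594P', 'Y194Q'] -> total ['A212C', 'M594P', 'Y194Q']
At Alpha: gained ['Q352N', 'W45P', 'I632E'] -> total ['A212C', 'I632E', 'M594P', 'Q352N', 'W45P', 'Y194Q']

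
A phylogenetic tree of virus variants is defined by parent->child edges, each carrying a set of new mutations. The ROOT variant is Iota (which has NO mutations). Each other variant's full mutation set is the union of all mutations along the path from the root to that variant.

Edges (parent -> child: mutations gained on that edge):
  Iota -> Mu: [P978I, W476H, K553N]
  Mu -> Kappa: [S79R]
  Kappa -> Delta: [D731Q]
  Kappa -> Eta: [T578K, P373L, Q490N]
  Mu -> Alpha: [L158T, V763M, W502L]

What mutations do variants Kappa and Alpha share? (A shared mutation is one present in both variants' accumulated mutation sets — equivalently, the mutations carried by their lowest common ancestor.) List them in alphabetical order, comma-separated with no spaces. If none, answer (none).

Answer: K553N,P978I,W476H

Derivation:
Accumulating mutations along path to Kappa:
  At Iota: gained [] -> total []
  At Mu: gained ['P978I', 'W476H', 'K553N'] -> total ['K553N', 'P978I', 'W476H']
  At Kappa: gained ['S79R'] -> total ['K553N', 'P978I', 'S79R', 'W476H']
Mutations(Kappa) = ['K553N', 'P978I', 'S79R', 'W476H']
Accumulating mutations along path to Alpha:
  At Iota: gained [] -> total []
  At Mu: gained ['P978I', 'W476H', 'K553N'] -> total ['K553N', 'P978I', 'W476H']
  At Alpha: gained ['L158T', 'V763M', 'W502L'] -> total ['K553N', 'L158T', 'P978I', 'V763M', 'W476H', 'W502L']
Mutations(Alpha) = ['K553N', 'L158T', 'P978I', 'V763M', 'W476H', 'W502L']
Intersection: ['K553N', 'P978I', 'S79R', 'W476H'] ∩ ['K553N', 'L158T', 'P978I', 'V763M', 'W476H', 'W502L'] = ['K553N', 'P978I', 'W476H']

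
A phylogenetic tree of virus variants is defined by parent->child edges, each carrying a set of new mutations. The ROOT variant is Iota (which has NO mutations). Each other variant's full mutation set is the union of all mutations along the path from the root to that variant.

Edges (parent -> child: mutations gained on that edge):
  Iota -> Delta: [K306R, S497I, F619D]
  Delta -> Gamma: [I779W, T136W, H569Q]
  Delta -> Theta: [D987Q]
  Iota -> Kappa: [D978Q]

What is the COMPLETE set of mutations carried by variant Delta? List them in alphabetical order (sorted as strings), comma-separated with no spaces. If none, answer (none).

At Iota: gained [] -> total []
At Delta: gained ['K306R', 'S497I', 'F619D'] -> total ['F619D', 'K306R', 'S497I']

Answer: F619D,K306R,S497I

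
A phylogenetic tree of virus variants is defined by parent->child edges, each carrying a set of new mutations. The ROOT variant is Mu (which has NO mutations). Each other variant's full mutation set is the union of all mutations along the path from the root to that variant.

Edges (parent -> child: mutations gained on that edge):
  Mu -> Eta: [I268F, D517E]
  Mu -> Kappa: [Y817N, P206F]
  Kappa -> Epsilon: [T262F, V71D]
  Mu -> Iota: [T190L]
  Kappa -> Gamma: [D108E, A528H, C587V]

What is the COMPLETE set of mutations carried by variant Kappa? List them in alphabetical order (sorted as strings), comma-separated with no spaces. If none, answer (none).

At Mu: gained [] -> total []
At Kappa: gained ['Y817N', 'P206F'] -> total ['P206F', 'Y817N']

Answer: P206F,Y817N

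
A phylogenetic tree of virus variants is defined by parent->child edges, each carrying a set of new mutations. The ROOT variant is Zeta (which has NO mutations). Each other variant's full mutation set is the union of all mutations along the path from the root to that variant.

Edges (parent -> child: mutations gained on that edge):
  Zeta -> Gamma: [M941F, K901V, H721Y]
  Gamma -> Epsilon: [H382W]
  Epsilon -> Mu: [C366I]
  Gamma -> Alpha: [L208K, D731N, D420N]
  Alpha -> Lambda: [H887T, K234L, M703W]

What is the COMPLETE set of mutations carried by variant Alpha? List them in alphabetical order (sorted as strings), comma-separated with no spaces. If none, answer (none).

Answer: D420N,D731N,H721Y,K901V,L208K,M941F

Derivation:
At Zeta: gained [] -> total []
At Gamma: gained ['M941F', 'K901V', 'H721Y'] -> total ['H721Y', 'K901V', 'M941F']
At Alpha: gained ['L208K', 'D731N', 'D420N'] -> total ['D420N', 'D731N', 'H721Y', 'K901V', 'L208K', 'M941F']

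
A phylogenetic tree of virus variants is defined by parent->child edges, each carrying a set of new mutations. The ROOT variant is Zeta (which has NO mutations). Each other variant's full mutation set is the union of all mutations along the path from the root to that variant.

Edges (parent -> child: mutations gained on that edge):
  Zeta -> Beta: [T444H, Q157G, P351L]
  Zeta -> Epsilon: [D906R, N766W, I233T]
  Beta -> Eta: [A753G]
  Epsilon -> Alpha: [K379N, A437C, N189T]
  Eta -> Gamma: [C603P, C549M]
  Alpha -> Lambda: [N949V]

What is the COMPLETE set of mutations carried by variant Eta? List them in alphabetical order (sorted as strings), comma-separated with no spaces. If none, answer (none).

Answer: A753G,P351L,Q157G,T444H

Derivation:
At Zeta: gained [] -> total []
At Beta: gained ['T444H', 'Q157G', 'P351L'] -> total ['P351L', 'Q157G', 'T444H']
At Eta: gained ['A753G'] -> total ['A753G', 'P351L', 'Q157G', 'T444H']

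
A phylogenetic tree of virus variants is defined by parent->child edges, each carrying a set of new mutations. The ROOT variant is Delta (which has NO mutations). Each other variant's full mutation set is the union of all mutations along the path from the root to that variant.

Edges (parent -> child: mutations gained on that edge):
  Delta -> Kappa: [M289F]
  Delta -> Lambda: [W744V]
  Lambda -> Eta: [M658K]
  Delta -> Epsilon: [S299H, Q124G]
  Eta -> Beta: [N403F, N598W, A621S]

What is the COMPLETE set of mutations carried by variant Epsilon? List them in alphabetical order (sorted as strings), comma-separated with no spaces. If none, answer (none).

At Delta: gained [] -> total []
At Epsilon: gained ['S299H', 'Q124G'] -> total ['Q124G', 'S299H']

Answer: Q124G,S299H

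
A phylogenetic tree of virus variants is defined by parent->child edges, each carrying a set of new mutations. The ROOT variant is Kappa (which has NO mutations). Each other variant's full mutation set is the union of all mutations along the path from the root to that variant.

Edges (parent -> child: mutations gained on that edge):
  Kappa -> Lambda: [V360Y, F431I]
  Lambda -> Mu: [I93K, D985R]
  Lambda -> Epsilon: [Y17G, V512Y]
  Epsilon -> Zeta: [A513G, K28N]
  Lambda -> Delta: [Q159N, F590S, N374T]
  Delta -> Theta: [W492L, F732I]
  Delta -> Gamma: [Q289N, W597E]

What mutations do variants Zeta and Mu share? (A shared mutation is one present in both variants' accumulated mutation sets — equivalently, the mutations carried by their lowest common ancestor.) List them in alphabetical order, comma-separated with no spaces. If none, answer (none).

Answer: F431I,V360Y

Derivation:
Accumulating mutations along path to Zeta:
  At Kappa: gained [] -> total []
  At Lambda: gained ['V360Y', 'F431I'] -> total ['F431I', 'V360Y']
  At Epsilon: gained ['Y17G', 'V512Y'] -> total ['F431I', 'V360Y', 'V512Y', 'Y17G']
  At Zeta: gained ['A513G', 'K28N'] -> total ['A513G', 'F431I', 'K28N', 'V360Y', 'V512Y', 'Y17G']
Mutations(Zeta) = ['A513G', 'F431I', 'K28N', 'V360Y', 'V512Y', 'Y17G']
Accumulating mutations along path to Mu:
  At Kappa: gained [] -> total []
  At Lambda: gained ['V360Y', 'F431I'] -> total ['F431I', 'V360Y']
  At Mu: gained ['I93K', 'D985R'] -> total ['D985R', 'F431I', 'I93K', 'V360Y']
Mutations(Mu) = ['D985R', 'F431I', 'I93K', 'V360Y']
Intersection: ['A513G', 'F431I', 'K28N', 'V360Y', 'V512Y', 'Y17G'] ∩ ['D985R', 'F431I', 'I93K', 'V360Y'] = ['F431I', 'V360Y']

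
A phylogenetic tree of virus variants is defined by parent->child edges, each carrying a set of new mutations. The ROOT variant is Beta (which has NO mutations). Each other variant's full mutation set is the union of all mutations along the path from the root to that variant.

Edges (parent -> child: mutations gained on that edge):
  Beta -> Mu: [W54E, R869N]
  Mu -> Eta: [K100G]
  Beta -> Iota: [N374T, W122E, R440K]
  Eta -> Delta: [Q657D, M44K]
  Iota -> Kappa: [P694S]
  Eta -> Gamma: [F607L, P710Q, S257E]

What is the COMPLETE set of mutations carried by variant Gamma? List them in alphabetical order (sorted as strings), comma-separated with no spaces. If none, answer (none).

Answer: F607L,K100G,P710Q,R869N,S257E,W54E

Derivation:
At Beta: gained [] -> total []
At Mu: gained ['W54E', 'R869N'] -> total ['R869N', 'W54E']
At Eta: gained ['K100G'] -> total ['K100G', 'R869N', 'W54E']
At Gamma: gained ['F607L', 'P710Q', 'S257E'] -> total ['F607L', 'K100G', 'P710Q', 'R869N', 'S257E', 'W54E']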